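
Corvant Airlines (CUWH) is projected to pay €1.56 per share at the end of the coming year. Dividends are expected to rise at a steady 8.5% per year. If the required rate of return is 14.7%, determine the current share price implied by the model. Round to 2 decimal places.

Gordon growth model: P₀ = D₁/(r − g), with D₁ = 1.56 given directly.
P₀ = 1.5600 / (0.147 − 0.085) = 1.5600 / 0.062 = 25.1613

€25.16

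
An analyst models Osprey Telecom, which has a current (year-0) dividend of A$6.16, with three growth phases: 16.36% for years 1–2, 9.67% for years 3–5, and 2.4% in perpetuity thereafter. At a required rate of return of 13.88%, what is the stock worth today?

Three-stage DDM. Project D₁…D_5; terminal Gordon value at t=5 with g = 0.024; discount at r = 0.1388.
D_1 = 7.1678
D_2 = 8.3404
D_3 = 9.1469
D_4 = 10.0315
D_5 = 11.0015
TV_5 = 11.2655/(0.1388−0.024) = 98.1318
P₀ = Σ Dₜ/(1+r)ᵗ + TV_5/(1+r)^5 = 81.8630

A$81.86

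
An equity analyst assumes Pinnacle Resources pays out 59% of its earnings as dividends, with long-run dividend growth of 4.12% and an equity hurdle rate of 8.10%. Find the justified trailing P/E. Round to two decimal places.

Justified trailing P/E = b(1+g)/(r−g) = 0.59×(1+0.0412)/(0.081−0.0412) = 15.4349

15.43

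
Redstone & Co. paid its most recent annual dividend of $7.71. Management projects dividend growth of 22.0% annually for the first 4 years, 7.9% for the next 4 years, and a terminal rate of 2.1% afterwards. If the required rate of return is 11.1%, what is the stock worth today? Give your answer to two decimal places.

Three-stage DDM. Project D₁…D_8; terminal Gordon value at t=8 with g = 0.021; discount at r = 0.111.
D_1 = 9.4062
D_2 = 11.4756
D_3 = 14.0002
D_4 = 17.0802
D_5 = 18.4296
D_6 = 19.8855
D_7 = 21.4565
D_8 = 23.1515
TV_8 = 23.6377/(0.111−0.021) = 262.6411
P₀ = Σ Dₜ/(1+r)ᵗ + TV_8/(1+r)^8 = 194.0383

$194.04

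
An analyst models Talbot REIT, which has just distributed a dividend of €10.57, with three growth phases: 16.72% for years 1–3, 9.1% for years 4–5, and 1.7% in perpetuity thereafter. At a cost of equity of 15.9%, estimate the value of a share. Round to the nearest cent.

Three-stage DDM. Project D₁…D_5; terminal Gordon value at t=5 with g = 0.017; discount at r = 0.159.
D_1 = 12.3373
D_2 = 14.4001
D_3 = 16.8078
D_4 = 18.3373
D_5 = 20.0060
TV_5 = 20.3461/(0.159−0.017) = 143.2824
P₀ = Σ Dₜ/(1+r)ᵗ + TV_5/(1+r)^5 = 120.4031

€120.40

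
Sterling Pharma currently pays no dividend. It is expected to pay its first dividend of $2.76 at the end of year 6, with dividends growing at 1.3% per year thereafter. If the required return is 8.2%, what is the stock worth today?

Deferred-dividend DDM. At t=5 the remaining stream is a growing perpetuity with first payment D_6 = 2.76.
V_5 = D_6/(r−g) = 2.76/(0.082−0.013) = 40.0000
P₀ = V_5/(1+r)^5 = 40.0000/(1+0.082)^5 = 26.9727

$26.97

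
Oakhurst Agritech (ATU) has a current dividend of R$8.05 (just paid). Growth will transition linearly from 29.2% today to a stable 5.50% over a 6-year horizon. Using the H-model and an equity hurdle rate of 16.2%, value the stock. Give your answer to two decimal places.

H-model: P₀ = D₀[(1+g_L) + H(g_S−g_L)]/(r−g_L), with H = 6/2 = 3.
P₀ = 8.05 × [(1+0.055) + 3×(0.292−0.055)] / (0.162−0.055)
   = 8.05 × 1.7660 / 0.107 = 132.8626

R$132.86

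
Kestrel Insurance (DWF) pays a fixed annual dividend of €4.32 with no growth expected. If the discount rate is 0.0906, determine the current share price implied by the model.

Zero-growth DDM (perpetuity): P₀ = D/r = 4.32 / 0.0906 = 47.6821

€47.68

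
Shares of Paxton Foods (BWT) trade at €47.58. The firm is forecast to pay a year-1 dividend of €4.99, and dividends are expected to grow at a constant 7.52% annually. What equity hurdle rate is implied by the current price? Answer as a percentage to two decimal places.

18.01%

Rearranging the constant-growth DDM: r = D₁/P₀ + g.
r = 4.9900 / 47.58 + 0.0752 = 0.10488 + 0.0752 = 0.18008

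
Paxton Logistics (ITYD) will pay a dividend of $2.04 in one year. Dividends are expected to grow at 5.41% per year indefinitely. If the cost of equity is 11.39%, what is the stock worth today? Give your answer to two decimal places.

Gordon growth model: P₀ = D₁/(r − g), with D₁ = 2.04 given directly.
P₀ = 2.0400 / (0.1139 − 0.0541) = 2.0400 / 0.0598 = 34.1137

$34.11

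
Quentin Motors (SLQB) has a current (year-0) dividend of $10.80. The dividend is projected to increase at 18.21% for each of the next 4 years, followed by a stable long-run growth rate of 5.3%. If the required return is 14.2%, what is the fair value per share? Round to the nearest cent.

Two-stage DDM. Project D₁…D_4 at 0.1821, terminal growth 0.053, discount at r = 0.142.
D_1 = 12.7667
D_2 = 15.0915
D_3 = 17.8397
D_4 = 21.0883
Terminal value at t=4: TV = D_5/(r−g) = 22.2059/(0.142−0.053) = 249.5048
P₀ = 12.7667/(1+0.142)^1 + 15.0915/(1+0.142)^2 + 17.8397/(1+0.142)^3 + 21.0883/(1+0.142)^4 + 249.5048/(1+0.142)^4 = 193.8226

$193.82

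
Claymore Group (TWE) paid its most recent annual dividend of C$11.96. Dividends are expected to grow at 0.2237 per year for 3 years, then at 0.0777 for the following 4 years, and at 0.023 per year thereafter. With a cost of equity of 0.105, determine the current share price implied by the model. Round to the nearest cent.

Three-stage DDM. Project D₁…D_7; terminal Gordon value at t=7 with g = 0.023; discount at r = 0.105.
D_1 = 14.6355
D_2 = 17.9094
D_3 = 21.9157
D_4 = 23.6186
D_5 = 25.4538
D_6 = 27.4315
D_7 = 29.5629
TV_7 = 30.2429/(0.105−0.023) = 368.8157
P₀ = Σ Dₜ/(1+r)ᵗ + TV_7/(1+r)^7 = 288.5596

C$288.56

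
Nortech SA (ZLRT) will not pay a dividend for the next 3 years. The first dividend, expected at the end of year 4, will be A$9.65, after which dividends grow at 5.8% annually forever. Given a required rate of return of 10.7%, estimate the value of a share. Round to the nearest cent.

Deferred-dividend DDM. At t=3 the remaining stream is a growing perpetuity with first payment D_4 = 9.65.
V_3 = D_4/(r−g) = 9.65/(0.107−0.058) = 196.9388
P₀ = V_3/(1+r)^3 = 196.9388/(1+0.107)^3 = 145.1738

A$145.17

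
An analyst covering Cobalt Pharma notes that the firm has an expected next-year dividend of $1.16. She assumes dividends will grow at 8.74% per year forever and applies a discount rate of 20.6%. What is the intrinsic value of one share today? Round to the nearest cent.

Gordon growth model: P₀ = D₁/(r − g), with D₁ = 1.16 given directly.
P₀ = 1.1600 / (0.206 − 0.0874) = 1.1600 / 0.1186 = 9.7808

$9.78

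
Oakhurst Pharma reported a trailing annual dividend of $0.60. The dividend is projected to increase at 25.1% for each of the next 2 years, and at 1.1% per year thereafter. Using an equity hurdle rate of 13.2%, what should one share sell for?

$7.52

Two-stage DDM. Project D₁…D_2 at 0.251, terminal growth 0.011, discount at r = 0.132.
D_1 = 0.7506
D_2 = 0.9390
Terminal value at t=2: TV = D_3/(r−g) = 0.9493/(0.132−0.011) = 7.8457
P₀ = 0.7506/(1+0.132)^1 + 0.9390/(1+0.132)^2 + 7.8457/(1+0.132)^2 = 7.5185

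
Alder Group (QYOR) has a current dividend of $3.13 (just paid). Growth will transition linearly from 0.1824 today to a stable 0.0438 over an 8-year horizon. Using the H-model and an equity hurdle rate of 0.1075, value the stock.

$78.53

H-model: P₀ = D₀[(1+g_L) + H(g_S−g_L)]/(r−g_L), with H = 8/2 = 4.
P₀ = 3.13 × [(1+0.0438) + 4×(0.1824−0.0438)] / (0.1075−0.0438)
   = 3.13 × 1.5982 / 0.0637 = 78.5301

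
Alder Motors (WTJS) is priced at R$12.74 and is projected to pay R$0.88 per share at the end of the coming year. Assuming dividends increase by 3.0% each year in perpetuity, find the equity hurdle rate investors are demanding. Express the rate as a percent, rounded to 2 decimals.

Rearranging the constant-growth DDM: r = D₁/P₀ + g.
r = 0.8800 / 12.74 + 0.03 = 0.06907 + 0.03 = 0.09907

9.91%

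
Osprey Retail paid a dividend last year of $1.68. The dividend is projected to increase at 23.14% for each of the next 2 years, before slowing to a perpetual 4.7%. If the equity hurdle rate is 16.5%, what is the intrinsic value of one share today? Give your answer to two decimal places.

$20.31

Two-stage DDM. Project D₁…D_2 at 0.2314, terminal growth 0.047, discount at r = 0.165.
D_1 = 2.0688
D_2 = 2.5475
Terminal value at t=2: TV = D_3/(r−g) = 2.6672/(0.165−0.047) = 22.6033
P₀ = 2.0688/(1+0.165)^1 + 2.5475/(1+0.165)^2 + 22.6033/(1+0.165)^2 = 20.3068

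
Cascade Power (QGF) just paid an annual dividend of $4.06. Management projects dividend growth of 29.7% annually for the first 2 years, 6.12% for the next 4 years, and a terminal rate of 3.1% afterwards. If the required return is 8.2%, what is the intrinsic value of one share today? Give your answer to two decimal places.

Three-stage DDM. Project D₁…D_6; terminal Gordon value at t=6 with g = 0.031; discount at r = 0.082.
D_1 = 5.2658
D_2 = 6.8298
D_3 = 7.2478
D_4 = 7.6913
D_5 = 8.1620
D_6 = 8.6615
TV_6 = 8.9300/(0.082−0.031) = 175.0989
P₀ = Σ Dₜ/(1+r)ᵗ + TV_6/(1+r)^6 = 142.0595

$142.06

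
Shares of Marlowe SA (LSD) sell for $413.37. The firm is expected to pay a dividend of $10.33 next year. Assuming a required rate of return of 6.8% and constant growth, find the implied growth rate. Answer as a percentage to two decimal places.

From P₀ = D₁/(r − g), the implied growth is g = r − D₁/P₀.
g = 0.068 − 10.33/413.37 = 0.068 − 0.02499 = 0.04301

4.30%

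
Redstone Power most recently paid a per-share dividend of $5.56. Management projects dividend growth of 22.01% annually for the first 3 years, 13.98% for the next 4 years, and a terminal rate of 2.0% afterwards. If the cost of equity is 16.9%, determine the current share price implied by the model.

$81.04

Three-stage DDM. Project D₁…D_7; terminal Gordon value at t=7 with g = 0.02; discount at r = 0.169.
D_1 = 6.7838
D_2 = 8.2769
D_3 = 10.0986
D_4 = 11.5104
D_5 = 13.1195
D_6 = 14.9536
D_7 = 17.0442
TV_7 = 17.3850/(0.169−0.02) = 116.6782
P₀ = Σ Dₜ/(1+r)ᵗ + TV_7/(1+r)^7 = 81.0370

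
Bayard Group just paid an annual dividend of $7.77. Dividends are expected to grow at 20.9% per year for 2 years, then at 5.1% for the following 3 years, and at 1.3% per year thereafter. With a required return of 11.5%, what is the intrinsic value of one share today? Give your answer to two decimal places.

$117.92

Three-stage DDM. Project D₁…D_5; terminal Gordon value at t=5 with g = 0.013; discount at r = 0.115.
D_1 = 9.3939
D_2 = 11.3573
D_3 = 11.9365
D_4 = 12.5452
D_5 = 13.1850
TV_5 = 13.3565/(0.115−0.013) = 130.9456
P₀ = Σ Dₜ/(1+r)ᵗ + TV_5/(1+r)^5 = 117.9219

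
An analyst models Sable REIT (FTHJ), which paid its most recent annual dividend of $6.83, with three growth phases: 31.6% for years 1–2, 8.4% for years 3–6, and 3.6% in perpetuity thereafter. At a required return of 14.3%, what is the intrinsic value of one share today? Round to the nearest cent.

$119.61

Three-stage DDM. Project D₁…D_6; terminal Gordon value at t=6 with g = 0.036; discount at r = 0.143.
D_1 = 8.9883
D_2 = 11.8286
D_3 = 12.8222
D_4 = 13.8992
D_5 = 15.0668
D_6 = 16.3324
TV_6 = 16.9204/(0.143−0.036) = 158.1341
P₀ = Σ Dₜ/(1+r)ᵗ + TV_6/(1+r)^6 = 119.6119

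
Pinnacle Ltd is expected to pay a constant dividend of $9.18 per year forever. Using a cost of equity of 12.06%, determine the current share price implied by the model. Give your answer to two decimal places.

$76.12

Zero-growth DDM (perpetuity): P₀ = D/r = 9.18 / 0.1206 = 76.1194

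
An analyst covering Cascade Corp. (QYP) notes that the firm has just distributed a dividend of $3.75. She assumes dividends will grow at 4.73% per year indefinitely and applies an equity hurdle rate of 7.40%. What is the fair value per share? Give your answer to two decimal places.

Gordon growth model: P₀ = D₁/(r − g). D₁ = 3.75 × (1 + 0.0473) = 3.9274.
P₀ = 3.9274 / (0.074 − 0.0473) = 3.9274 / 0.0267 = 147.0927

$147.09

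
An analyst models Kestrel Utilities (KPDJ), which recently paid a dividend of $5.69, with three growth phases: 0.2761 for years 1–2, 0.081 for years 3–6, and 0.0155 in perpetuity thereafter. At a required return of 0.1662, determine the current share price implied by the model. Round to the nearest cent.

Three-stage DDM. Project D₁…D_6; terminal Gordon value at t=6 with g = 0.0155; discount at r = 0.1662.
D_1 = 7.2610
D_2 = 9.2658
D_3 = 10.0163
D_4 = 10.8276
D_5 = 11.7047
D_6 = 12.6527
TV_6 = 12.8489/(0.1662−0.0155) = 85.2611
P₀ = Σ Dₜ/(1+r)ᵗ + TV_6/(1+r)^6 = 69.5574

$69.56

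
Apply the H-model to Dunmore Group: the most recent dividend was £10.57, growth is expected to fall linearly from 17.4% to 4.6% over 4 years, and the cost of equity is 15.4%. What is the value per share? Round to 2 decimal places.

H-model: P₀ = D₀[(1+g_L) + H(g_S−g_L)]/(r−g_L), with H = 4/2 = 2.
P₀ = 10.57 × [(1+0.046) + 2×(0.174−0.046)] / (0.154−0.046)
   = 10.57 × 1.3020 / 0.108 = 127.4272

£127.43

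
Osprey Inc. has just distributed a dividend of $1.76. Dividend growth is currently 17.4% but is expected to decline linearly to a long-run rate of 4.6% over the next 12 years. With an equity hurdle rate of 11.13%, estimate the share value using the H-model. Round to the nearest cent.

H-model: P₀ = D₀[(1+g_L) + H(g_S−g_L)]/(r−g_L), with H = 12/2 = 6.
P₀ = 1.76 × [(1+0.046) + 6×(0.174−0.046)] / (0.1113−0.046)
   = 1.76 × 1.8140 / 0.0653 = 48.8919

$48.89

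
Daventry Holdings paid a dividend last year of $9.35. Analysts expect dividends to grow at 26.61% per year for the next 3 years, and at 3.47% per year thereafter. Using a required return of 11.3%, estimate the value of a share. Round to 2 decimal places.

$218.38

Two-stage DDM. Project D₁…D_3 at 0.2661, terminal growth 0.0347, discount at r = 0.113.
D_1 = 11.8380
D_2 = 14.9881
D_3 = 18.9765
Terminal value at t=3: TV = D_4/(r−g) = 19.6350/(0.113−0.0347) = 250.7658
P₀ = 11.8380/(1+0.113)^1 + 14.9881/(1+0.113)^2 + 18.9765/(1+0.113)^3 + 250.7658/(1+0.113)^3 = 218.3780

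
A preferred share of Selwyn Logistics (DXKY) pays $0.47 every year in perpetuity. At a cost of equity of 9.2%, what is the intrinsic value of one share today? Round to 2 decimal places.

Zero-growth DDM (perpetuity): P₀ = D/r = 0.47 / 0.092 = 5.1087

$5.11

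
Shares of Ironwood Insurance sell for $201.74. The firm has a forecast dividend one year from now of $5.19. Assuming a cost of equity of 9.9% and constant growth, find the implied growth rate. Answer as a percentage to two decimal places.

7.33%

From P₀ = D₁/(r − g), the implied growth is g = r − D₁/P₀.
g = 0.099 − 5.19/201.74 = 0.099 − 0.02573 = 0.07327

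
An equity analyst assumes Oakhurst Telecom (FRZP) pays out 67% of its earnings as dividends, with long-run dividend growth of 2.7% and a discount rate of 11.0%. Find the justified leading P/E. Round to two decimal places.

Justified leading P/E = b/(r−g) = 0.67/(0.11−0.027) = 8.0723

8.07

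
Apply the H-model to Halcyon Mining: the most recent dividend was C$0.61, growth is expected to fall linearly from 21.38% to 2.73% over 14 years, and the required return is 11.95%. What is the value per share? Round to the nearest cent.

C$15.43

H-model: P₀ = D₀[(1+g_L) + H(g_S−g_L)]/(r−g_L), with H = 14/2 = 7.
P₀ = 0.61 × [(1+0.0273) + 7×(0.2138−0.0273)] / (0.1195−0.0273)
   = 0.61 × 2.3328 / 0.0922 = 15.4339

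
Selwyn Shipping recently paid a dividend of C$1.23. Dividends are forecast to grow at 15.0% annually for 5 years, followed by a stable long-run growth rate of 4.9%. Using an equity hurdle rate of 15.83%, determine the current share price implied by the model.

C$17.41

Two-stage DDM. Project D₁…D_5 at 0.15, terminal growth 0.049, discount at r = 0.1583.
D_1 = 1.4145
D_2 = 1.6267
D_3 = 1.8707
D_4 = 2.1513
D_5 = 2.4740
Terminal value at t=5: TV = D_6/(r−g) = 2.5952/(0.1583−0.049) = 23.7438
P₀ = 1.4145/(1+0.1583)^1 + 1.6267/(1+0.1583)^2 + 1.8707/(1+0.1583)^3 + 2.1513/(1+0.1583)^4 + 2.4740/(1+0.1583)^5 + 23.7438/(1+0.1583)^5 = 17.4070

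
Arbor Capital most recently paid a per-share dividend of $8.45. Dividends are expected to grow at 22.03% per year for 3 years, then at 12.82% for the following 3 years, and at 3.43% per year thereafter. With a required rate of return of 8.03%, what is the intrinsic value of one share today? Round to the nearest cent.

$384.30

Three-stage DDM. Project D₁…D_6; terminal Gordon value at t=6 with g = 0.0343; discount at r = 0.0803.
D_1 = 10.3115
D_2 = 12.5832
D_3 = 15.3552
D_4 = 17.3238
D_5 = 19.5447
D_6 = 22.0503
TV_6 = 22.8066/(0.0803−0.0343) = 495.7966
P₀ = Σ Dₜ/(1+r)ᵗ + TV_6/(1+r)^6 = 384.2972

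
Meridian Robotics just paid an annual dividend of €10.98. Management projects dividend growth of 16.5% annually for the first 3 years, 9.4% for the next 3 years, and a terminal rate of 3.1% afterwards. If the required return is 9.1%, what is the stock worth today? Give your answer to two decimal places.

Three-stage DDM. Project D₁…D_6; terminal Gordon value at t=6 with g = 0.031; discount at r = 0.091.
D_1 = 12.7917
D_2 = 14.9023
D_3 = 17.3612
D_4 = 18.9932
D_5 = 20.7785
D_6 = 22.7317
TV_6 = 23.4364/(0.091−0.031) = 390.6065
P₀ = Σ Dₜ/(1+r)ᵗ + TV_6/(1+r)^6 = 309.5706

€309.57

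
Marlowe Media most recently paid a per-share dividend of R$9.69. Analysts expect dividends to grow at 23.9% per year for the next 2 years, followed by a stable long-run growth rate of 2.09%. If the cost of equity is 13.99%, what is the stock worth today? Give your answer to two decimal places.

Two-stage DDM. Project D₁…D_2 at 0.239, terminal growth 0.0209, discount at r = 0.1399.
D_1 = 12.0059
D_2 = 14.8753
Terminal value at t=2: TV = D_3/(r−g) = 15.1862/(0.1399−0.0209) = 127.6153
P₀ = 12.0059/(1+0.1399)^1 + 14.8753/(1+0.1399)^2 + 127.6153/(1+0.1399)^2 = 120.1935

R$120.19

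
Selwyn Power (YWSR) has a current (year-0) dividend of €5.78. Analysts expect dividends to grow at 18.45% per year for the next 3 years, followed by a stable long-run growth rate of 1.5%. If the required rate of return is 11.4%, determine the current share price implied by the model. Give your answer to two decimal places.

Two-stage DDM. Project D₁…D_3 at 0.1845, terminal growth 0.015, discount at r = 0.114.
D_1 = 6.8464
D_2 = 8.1096
D_3 = 9.6058
Terminal value at t=3: TV = D_4/(r−g) = 9.7499/(0.114−0.015) = 98.4836
P₀ = 6.8464/(1+0.114)^1 + 8.1096/(1+0.114)^2 + 9.6058/(1+0.114)^3 + 98.4836/(1+0.114)^3 = 90.8662

€90.87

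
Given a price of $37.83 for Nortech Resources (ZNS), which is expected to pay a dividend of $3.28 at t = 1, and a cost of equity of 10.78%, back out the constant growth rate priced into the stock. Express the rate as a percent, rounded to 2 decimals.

2.11%

From P₀ = D₁/(r − g), the implied growth is g = r − D₁/P₀.
g = 0.1078 − 3.28/37.83 = 0.1078 − 0.08670 = 0.02110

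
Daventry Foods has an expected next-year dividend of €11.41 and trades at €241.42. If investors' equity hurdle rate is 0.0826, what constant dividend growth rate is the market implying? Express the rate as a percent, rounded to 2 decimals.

From P₀ = D₁/(r − g), the implied growth is g = r − D₁/P₀.
g = 0.0826 − 11.41/241.42 = 0.0826 − 0.04726 = 0.03534

3.53%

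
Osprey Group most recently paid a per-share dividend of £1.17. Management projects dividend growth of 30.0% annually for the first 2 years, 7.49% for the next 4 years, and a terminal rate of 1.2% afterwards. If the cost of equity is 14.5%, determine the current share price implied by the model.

£16.91

Three-stage DDM. Project D₁…D_6; terminal Gordon value at t=6 with g = 0.012; discount at r = 0.145.
D_1 = 1.5210
D_2 = 1.9773
D_3 = 2.1254
D_4 = 2.2846
D_5 = 2.4557
D_6 = 2.6396
TV_6 = 2.6713/(0.145−0.012) = 20.0851
P₀ = Σ Dₜ/(1+r)ᵗ + TV_6/(1+r)^6 = 16.9142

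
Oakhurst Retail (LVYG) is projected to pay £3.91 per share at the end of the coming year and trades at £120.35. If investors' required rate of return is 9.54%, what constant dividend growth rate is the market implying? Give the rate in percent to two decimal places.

From P₀ = D₁/(r − g), the implied growth is g = r − D₁/P₀.
g = 0.0954 − 3.91/120.35 = 0.0954 − 0.03249 = 0.06291

6.29%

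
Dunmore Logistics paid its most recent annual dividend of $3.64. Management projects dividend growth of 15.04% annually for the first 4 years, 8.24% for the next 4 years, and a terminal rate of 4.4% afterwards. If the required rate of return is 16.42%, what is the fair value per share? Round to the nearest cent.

Three-stage DDM. Project D₁…D_8; terminal Gordon value at t=8 with g = 0.044; discount at r = 0.1642.
D_1 = 4.1875
D_2 = 4.8172
D_3 = 5.5418
D_4 = 6.3752
D_5 = 6.9006
D_6 = 7.4692
D_7 = 8.0846
D_8 = 8.7508
TV_8 = 9.1358/(0.1642−0.044) = 76.0053
P₀ = Σ Dₜ/(1+r)ᵗ + TV_8/(1+r)^8 = 48.2652

$48.27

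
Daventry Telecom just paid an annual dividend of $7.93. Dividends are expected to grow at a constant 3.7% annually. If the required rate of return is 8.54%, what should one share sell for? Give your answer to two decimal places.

$169.91

Gordon growth model: P₀ = D₁/(r − g). D₁ = 7.93 × (1 + 0.037) = 8.2234.
P₀ = 8.2234 / (0.0854 − 0.037) = 8.2234 / 0.0484 = 169.9052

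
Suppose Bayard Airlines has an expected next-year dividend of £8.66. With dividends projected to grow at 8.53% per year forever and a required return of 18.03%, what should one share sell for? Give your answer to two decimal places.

Gordon growth model: P₀ = D₁/(r − g), with D₁ = 8.66 given directly.
P₀ = 8.6600 / (0.1803 − 0.0853) = 8.6600 / 0.095 = 91.1579

£91.16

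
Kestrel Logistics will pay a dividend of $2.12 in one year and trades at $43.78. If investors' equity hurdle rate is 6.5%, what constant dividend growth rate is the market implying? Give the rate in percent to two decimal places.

1.66%

From P₀ = D₁/(r − g), the implied growth is g = r − D₁/P₀.
g = 0.065 − 2.12/43.78 = 0.065 − 0.04842 = 0.01658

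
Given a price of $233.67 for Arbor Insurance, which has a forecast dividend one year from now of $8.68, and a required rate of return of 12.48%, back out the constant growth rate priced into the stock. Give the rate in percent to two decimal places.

8.77%

From P₀ = D₁/(r − g), the implied growth is g = r − D₁/P₀.
g = 0.1248 − 8.68/233.67 = 0.1248 − 0.03715 = 0.08765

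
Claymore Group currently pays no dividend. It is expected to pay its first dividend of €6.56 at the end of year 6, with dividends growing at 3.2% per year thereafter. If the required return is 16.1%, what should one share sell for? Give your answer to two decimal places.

Deferred-dividend DDM. At t=5 the remaining stream is a growing perpetuity with first payment D_6 = 6.56.
V_5 = D_6/(r−g) = 6.56/(0.161−0.032) = 50.8527
P₀ = V_5/(1+r)^5 = 50.8527/(1+0.161)^5 = 24.1075

€24.11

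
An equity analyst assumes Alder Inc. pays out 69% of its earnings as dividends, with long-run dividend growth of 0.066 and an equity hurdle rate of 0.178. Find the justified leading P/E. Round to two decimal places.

Justified leading P/E = b/(r−g) = 0.69/(0.178−0.066) = 6.1607

6.16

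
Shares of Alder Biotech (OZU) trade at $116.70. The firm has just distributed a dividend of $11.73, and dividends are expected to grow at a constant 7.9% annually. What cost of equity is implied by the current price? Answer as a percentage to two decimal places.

Rearranging the constant-growth DDM: r = D₁/P₀ + g.
D₁ = 11.73 × (1 + 0.079) = 12.6567.
r = 12.6567 / 116.70 + 0.079 = 0.10845 + 0.079 = 0.18745

18.75%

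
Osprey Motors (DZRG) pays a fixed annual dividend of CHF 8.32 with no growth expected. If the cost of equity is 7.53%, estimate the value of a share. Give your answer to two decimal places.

CHF 110.49

Zero-growth DDM (perpetuity): P₀ = D/r = 8.32 / 0.0753 = 110.4914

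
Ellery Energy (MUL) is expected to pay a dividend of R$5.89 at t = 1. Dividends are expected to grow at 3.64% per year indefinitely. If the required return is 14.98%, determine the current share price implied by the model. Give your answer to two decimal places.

Gordon growth model: P₀ = D₁/(r − g), with D₁ = 5.89 given directly.
P₀ = 5.8900 / (0.1498 − 0.0364) = 5.8900 / 0.1134 = 51.9400

R$51.94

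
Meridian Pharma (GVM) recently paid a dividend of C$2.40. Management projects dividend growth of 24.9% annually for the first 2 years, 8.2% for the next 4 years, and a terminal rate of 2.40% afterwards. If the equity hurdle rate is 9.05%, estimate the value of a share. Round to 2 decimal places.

Three-stage DDM. Project D₁…D_6; terminal Gordon value at t=6 with g = 0.024; discount at r = 0.0905.
D_1 = 2.9976
D_2 = 3.7440
D_3 = 4.0510
D_4 = 4.3832
D_5 = 4.7426
D_6 = 5.1315
TV_6 = 5.2547/(0.0905−0.024) = 79.0175
P₀ = Σ Dₜ/(1+r)ᵗ + TV_6/(1+r)^6 = 65.2333

C$65.23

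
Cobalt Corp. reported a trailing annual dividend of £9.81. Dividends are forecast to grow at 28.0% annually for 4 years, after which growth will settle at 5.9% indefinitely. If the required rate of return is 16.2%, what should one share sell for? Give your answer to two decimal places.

Two-stage DDM. Project D₁…D_4 at 0.28, terminal growth 0.059, discount at r = 0.162.
D_1 = 12.5568
D_2 = 16.0727
D_3 = 20.5731
D_4 = 26.3335
Terminal value at t=4: TV = D_5/(r−g) = 27.8872/(0.162−0.059) = 270.7495
P₀ = 12.5568/(1+0.162)^1 + 16.0727/(1+0.162)^2 + 20.5731/(1+0.162)^3 + 26.3335/(1+0.162)^4 + 270.7495/(1+0.162)^4 = 198.7717

£198.77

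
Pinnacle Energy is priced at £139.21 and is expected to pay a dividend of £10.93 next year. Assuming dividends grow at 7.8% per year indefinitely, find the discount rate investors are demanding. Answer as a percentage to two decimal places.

15.65%

Rearranging the constant-growth DDM: r = D₁/P₀ + g.
r = 10.9300 / 139.21 + 0.078 = 0.07851 + 0.078 = 0.15651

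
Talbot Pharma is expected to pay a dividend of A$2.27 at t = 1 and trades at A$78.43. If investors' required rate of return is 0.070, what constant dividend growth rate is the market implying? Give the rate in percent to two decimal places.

4.11%

From P₀ = D₁/(r − g), the implied growth is g = r − D₁/P₀.
g = 0.07 − 2.27/78.43 = 0.07 − 0.02894 = 0.04106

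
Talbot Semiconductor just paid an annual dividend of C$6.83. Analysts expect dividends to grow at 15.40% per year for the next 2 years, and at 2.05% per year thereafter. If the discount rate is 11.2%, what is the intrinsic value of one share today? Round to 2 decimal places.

Two-stage DDM. Project D₁…D_2 at 0.154, terminal growth 0.0205, discount at r = 0.112.
D_1 = 7.8818
D_2 = 9.0956
Terminal value at t=2: TV = D_3/(r−g) = 9.2821/(0.112−0.0205) = 101.4435
P₀ = 7.8818/(1+0.112)^1 + 9.0956/(1+0.112)^2 + 101.4435/(1+0.112)^2 = 96.4816

C$96.48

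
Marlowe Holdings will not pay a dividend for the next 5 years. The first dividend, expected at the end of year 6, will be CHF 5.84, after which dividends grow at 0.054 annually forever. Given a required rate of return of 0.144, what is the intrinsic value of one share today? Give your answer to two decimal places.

Deferred-dividend DDM. At t=5 the remaining stream is a growing perpetuity with first payment D_6 = 5.84.
V_5 = D_6/(r−g) = 5.84/(0.144−0.054) = 64.8889
P₀ = V_5/(1+r)^5 = 64.8889/(1+0.144)^5 = 33.1162

CHF 33.12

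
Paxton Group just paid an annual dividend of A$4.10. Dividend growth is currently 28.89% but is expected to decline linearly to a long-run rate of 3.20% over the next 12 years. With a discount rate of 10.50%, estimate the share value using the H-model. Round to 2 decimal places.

A$144.53

H-model: P₀ = D₀[(1+g_L) + H(g_S−g_L)]/(r−g_L), with H = 12/2 = 6.
P₀ = 4.10 × [(1+0.032) + 6×(0.2889−0.032)] / (0.105−0.032)
   = 4.10 × 2.5734 / 0.073 = 144.5334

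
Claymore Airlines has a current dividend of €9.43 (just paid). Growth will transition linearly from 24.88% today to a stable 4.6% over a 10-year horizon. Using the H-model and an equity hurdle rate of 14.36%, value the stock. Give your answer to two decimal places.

€199.03

H-model: P₀ = D₀[(1+g_L) + H(g_S−g_L)]/(r−g_L), with H = 10/2 = 5.
P₀ = 9.43 × [(1+0.046) + 5×(0.2488−0.046)] / (0.1436−0.046)
   = 9.43 × 2.0600 / 0.0976 = 199.0348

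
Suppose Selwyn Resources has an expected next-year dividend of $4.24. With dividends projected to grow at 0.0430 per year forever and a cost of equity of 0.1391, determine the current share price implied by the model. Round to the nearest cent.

Gordon growth model: P₀ = D₁/(r − g), with D₁ = 4.24 given directly.
P₀ = 4.2400 / (0.1391 − 0.043) = 4.2400 / 0.0961 = 44.1207

$44.12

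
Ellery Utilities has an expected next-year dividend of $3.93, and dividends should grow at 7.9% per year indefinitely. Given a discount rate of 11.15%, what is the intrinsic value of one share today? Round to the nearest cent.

Gordon growth model: P₀ = D₁/(r − g), with D₁ = 3.93 given directly.
P₀ = 3.9300 / (0.1115 − 0.079) = 3.9300 / 0.0325 = 120.9231

$120.92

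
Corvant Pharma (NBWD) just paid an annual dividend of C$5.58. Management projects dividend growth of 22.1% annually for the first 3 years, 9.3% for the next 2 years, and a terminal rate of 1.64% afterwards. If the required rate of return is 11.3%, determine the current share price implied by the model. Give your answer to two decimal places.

Three-stage DDM. Project D₁…D_5; terminal Gordon value at t=5 with g = 0.0164; discount at r = 0.113.
D_1 = 6.8132
D_2 = 8.3189
D_3 = 10.1574
D_4 = 11.1020
D_5 = 12.1345
TV_5 = 12.3335/(0.113−0.0164) = 127.6759
P₀ = Σ Dₜ/(1+r)ᵗ + TV_5/(1+r)^5 = 109.2972

C$109.30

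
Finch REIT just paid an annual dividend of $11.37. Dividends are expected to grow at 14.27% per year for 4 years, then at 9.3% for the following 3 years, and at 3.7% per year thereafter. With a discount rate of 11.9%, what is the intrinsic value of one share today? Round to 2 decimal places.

Three-stage DDM. Project D₁…D_7; terminal Gordon value at t=7 with g = 0.037; discount at r = 0.119.
D_1 = 12.9925
D_2 = 14.8465
D_3 = 16.9651
D_4 = 19.3861
D_5 = 21.1890
D_6 = 23.1595
D_7 = 25.3134
TV_7 = 26.2500/(0.119−0.037) = 320.1214
P₀ = Σ Dₜ/(1+r)ᵗ + TV_7/(1+r)^7 = 229.0503

$229.05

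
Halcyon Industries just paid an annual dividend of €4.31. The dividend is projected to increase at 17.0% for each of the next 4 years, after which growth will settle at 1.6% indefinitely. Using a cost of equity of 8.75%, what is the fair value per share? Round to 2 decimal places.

€102.82

Two-stage DDM. Project D₁…D_4 at 0.17, terminal growth 0.016, discount at r = 0.0875.
D_1 = 5.0427
D_2 = 5.9000
D_3 = 6.9030
D_4 = 8.0765
Terminal value at t=4: TV = D_5/(r−g) = 8.2057/(0.0875−0.016) = 114.7647
P₀ = 5.0427/(1+0.0875)^1 + 5.9000/(1+0.0875)^2 + 6.9030/(1+0.0875)^3 + 8.0765/(1+0.0875)^4 + 114.7647/(1+0.0875)^4 = 102.8197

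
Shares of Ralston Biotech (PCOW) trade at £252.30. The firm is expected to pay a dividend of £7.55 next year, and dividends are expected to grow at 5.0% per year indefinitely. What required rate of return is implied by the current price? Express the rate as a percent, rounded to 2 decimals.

Rearranging the constant-growth DDM: r = D₁/P₀ + g.
r = 7.5500 / 252.30 + 0.05 = 0.02992 + 0.05 = 0.07992

7.99%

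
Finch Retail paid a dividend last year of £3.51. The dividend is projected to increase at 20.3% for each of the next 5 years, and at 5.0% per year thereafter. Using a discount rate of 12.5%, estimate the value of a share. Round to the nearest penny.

£90.26

Two-stage DDM. Project D₁…D_5 at 0.203, terminal growth 0.05, discount at r = 0.125.
D_1 = 4.2225
D_2 = 5.0797
D_3 = 6.1109
D_4 = 7.3514
D_5 = 8.8437
Terminal value at t=5: TV = D_6/(r−g) = 9.2859/(0.125−0.05) = 123.8122
P₀ = 4.2225/(1+0.125)^1 + 5.0797/(1+0.125)^2 + 6.1109/(1+0.125)^3 + 7.3514/(1+0.125)^4 + 8.8437/(1+0.125)^5 + 123.8122/(1+0.125)^5 = 90.2629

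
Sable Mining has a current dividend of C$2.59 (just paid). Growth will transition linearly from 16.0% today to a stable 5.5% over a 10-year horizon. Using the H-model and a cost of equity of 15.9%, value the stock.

C$39.35

H-model: P₀ = D₀[(1+g_L) + H(g_S−g_L)]/(r−g_L), with H = 10/2 = 5.
P₀ = 2.59 × [(1+0.055) + 5×(0.16−0.055)] / (0.159−0.055)
   = 2.59 × 1.5800 / 0.104 = 39.3481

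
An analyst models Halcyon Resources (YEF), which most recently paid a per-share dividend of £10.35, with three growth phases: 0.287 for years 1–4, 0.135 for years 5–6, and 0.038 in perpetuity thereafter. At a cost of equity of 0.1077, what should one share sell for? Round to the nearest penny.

Three-stage DDM. Project D₁…D_6; terminal Gordon value at t=6 with g = 0.038; discount at r = 0.1077.
D_1 = 13.3204
D_2 = 17.1434
D_3 = 22.0636
D_4 = 28.3958
D_5 = 32.2293
D_6 = 36.5802
TV_6 = 37.9703/(0.1077−0.038) = 544.7671
P₀ = Σ Dₜ/(1+r)ᵗ + TV_6/(1+r)^6 = 395.1218

£395.12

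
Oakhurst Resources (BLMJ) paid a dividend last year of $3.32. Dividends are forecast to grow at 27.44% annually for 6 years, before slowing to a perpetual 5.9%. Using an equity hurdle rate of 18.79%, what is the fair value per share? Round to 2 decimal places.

$67.24

Two-stage DDM. Project D₁…D_6 at 0.2744, terminal growth 0.059, discount at r = 0.1879.
D_1 = 4.2310
D_2 = 5.3920
D_3 = 6.8716
D_4 = 8.7571
D_5 = 11.1601
D_6 = 14.2224
Terminal value at t=6: TV = D_7/(r−g) = 15.0615/(0.1879−0.059) = 116.8465
P₀ = 4.2310/(1+0.1879)^1 + 5.3920/(1+0.1879)^2 + 6.8716/(1+0.1879)^3 + 8.7571/(1+0.1879)^4 + 11.1601/(1+0.1879)^5 + 14.2224/(1+0.1879)^6 + 116.8465/(1+0.1879)^6 = 67.2448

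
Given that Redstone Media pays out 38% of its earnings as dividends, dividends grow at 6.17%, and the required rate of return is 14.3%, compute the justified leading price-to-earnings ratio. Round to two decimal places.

4.67

Justified leading P/E = b/(r−g) = 0.38/(0.143−0.0617) = 4.6740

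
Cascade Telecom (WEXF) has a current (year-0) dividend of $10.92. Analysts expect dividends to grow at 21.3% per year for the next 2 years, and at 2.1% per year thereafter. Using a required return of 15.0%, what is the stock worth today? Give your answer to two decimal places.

$119.83

Two-stage DDM. Project D₁…D_2 at 0.213, terminal growth 0.021, discount at r = 0.15.
D_1 = 13.2460
D_2 = 16.0673
Terminal value at t=2: TV = D_3/(r−g) = 16.4048/(0.15−0.021) = 127.1687
P₀ = 13.2460/(1+0.15)^1 + 16.0673/(1+0.15)^2 + 127.1687/(1+0.15)^2 = 119.8253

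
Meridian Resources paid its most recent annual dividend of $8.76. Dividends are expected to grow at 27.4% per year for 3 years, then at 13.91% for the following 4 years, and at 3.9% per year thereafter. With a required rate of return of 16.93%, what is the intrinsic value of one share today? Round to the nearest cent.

Three-stage DDM. Project D₁…D_7; terminal Gordon value at t=7 with g = 0.039; discount at r = 0.1693.
D_1 = 11.1602
D_2 = 14.2181
D_3 = 18.1139
D_4 = 20.6336
D_5 = 23.5037
D_6 = 26.7731
D_7 = 30.4972
TV_7 = 31.6866/(0.1693−0.039) = 243.1817
P₀ = Σ Dₜ/(1+r)ᵗ + TV_7/(1+r)^7 = 155.1095

$155.11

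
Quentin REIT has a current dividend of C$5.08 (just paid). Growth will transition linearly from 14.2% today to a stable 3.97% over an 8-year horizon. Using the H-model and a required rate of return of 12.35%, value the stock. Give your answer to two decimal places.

C$87.83

H-model: P₀ = D₀[(1+g_L) + H(g_S−g_L)]/(r−g_L), with H = 8/2 = 4.
P₀ = 5.08 × [(1+0.0397) + 4×(0.142−0.0397)] / (0.1235−0.0397)
   = 5.08 × 1.4489 / 0.0838 = 87.8331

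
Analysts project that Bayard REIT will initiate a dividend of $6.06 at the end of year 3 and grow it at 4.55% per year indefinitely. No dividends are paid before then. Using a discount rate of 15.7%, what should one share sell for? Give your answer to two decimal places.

$40.60

Deferred-dividend DDM. At t=2 the remaining stream is a growing perpetuity with first payment D_3 = 6.06.
V_2 = D_3/(r−g) = 6.06/(0.157−0.0455) = 54.3498
P₀ = V_2/(1+r)^2 = 54.3498/(1+0.157)^2 = 40.6005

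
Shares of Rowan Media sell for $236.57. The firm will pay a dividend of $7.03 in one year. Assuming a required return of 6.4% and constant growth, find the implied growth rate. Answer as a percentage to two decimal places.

3.43%

From P₀ = D₁/(r − g), the implied growth is g = r − D₁/P₀.
g = 0.064 − 7.03/236.57 = 0.064 − 0.02972 = 0.03428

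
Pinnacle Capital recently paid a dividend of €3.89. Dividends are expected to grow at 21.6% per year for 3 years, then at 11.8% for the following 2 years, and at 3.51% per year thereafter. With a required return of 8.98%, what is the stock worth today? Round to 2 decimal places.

Three-stage DDM. Project D₁…D_5; terminal Gordon value at t=5 with g = 0.0351; discount at r = 0.0898.
D_1 = 4.7302
D_2 = 5.7520
D_3 = 6.9944
D_4 = 7.8197
D_5 = 8.7425
TV_5 = 9.0493/(0.0898−0.0351) = 165.4356
P₀ = Σ Dₜ/(1+r)ᵗ + TV_5/(1+r)^5 = 133.4390

€133.44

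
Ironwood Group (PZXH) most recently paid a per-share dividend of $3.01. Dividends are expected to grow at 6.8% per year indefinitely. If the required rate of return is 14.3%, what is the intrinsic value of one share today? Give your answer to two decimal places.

$42.86

Gordon growth model: P₀ = D₁/(r − g). D₁ = 3.01 × (1 + 0.068) = 3.2147.
P₀ = 3.2147 / (0.143 − 0.068) = 3.2147 / 0.075 = 42.8624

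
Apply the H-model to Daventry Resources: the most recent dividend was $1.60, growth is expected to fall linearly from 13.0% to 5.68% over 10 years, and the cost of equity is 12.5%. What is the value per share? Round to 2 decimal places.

H-model: P₀ = D₀[(1+g_L) + H(g_S−g_L)]/(r−g_L), with H = 10/2 = 5.
P₀ = 1.60 × [(1+0.0568) + 5×(0.13−0.0568)] / (0.125−0.0568)
   = 1.60 × 1.4228 / 0.0682 = 33.3795

$33.38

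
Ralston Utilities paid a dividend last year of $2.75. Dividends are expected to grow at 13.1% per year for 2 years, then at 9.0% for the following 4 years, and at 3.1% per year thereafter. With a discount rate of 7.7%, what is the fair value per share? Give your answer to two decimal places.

Three-stage DDM. Project D₁…D_6; terminal Gordon value at t=6 with g = 0.031; discount at r = 0.077.
D_1 = 3.1103
D_2 = 3.5177
D_3 = 3.8343
D_4 = 4.1794
D_5 = 4.5555
D_6 = 4.9655
TV_6 = 5.1194/(0.077−0.031) = 111.2922
P₀ = Σ Dₜ/(1+r)ᵗ + TV_6/(1+r)^6 = 89.7351

$89.74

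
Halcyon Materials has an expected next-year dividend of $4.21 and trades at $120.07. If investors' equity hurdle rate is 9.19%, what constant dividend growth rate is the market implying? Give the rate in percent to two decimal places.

From P₀ = D₁/(r − g), the implied growth is g = r − D₁/P₀.
g = 0.0919 − 4.21/120.07 = 0.0919 − 0.03506 = 0.05684

5.68%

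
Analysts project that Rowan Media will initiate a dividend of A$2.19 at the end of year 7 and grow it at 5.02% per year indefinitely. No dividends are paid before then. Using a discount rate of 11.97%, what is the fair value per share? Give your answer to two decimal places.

A$15.99

Deferred-dividend DDM. At t=6 the remaining stream is a growing perpetuity with first payment D_7 = 2.19.
V_6 = D_7/(r−g) = 2.19/(0.1197−0.0502) = 31.5108
P₀ = V_6/(1+r)^6 = 31.5108/(1+0.1197)^6 = 15.9900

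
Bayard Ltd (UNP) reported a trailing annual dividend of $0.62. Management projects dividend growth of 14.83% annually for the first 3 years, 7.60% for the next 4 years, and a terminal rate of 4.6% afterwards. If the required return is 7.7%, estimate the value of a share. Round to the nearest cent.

Three-stage DDM. Project D₁…D_7; terminal Gordon value at t=7 with g = 0.046; discount at r = 0.077.
D_1 = 0.7119
D_2 = 0.8175
D_3 = 0.9388
D_4 = 1.0101
D_5 = 1.0869
D_6 = 1.1695
D_7 = 1.2584
TV_7 = 1.3163/(0.077−0.046) = 42.4597
P₀ = Σ Dₜ/(1+r)ᵗ + TV_7/(1+r)^7 = 30.3782

$30.38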